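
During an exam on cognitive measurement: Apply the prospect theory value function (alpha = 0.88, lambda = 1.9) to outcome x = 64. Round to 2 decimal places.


Since x = 64 >= 0, use v(x) = x^0.88
64^0.88 = 38.8542
v(64) = 38.85


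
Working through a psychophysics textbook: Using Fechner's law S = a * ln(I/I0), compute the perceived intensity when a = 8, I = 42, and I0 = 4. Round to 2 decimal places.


S = 8 * ln(42/4)
I/I0 = 10.5
ln(10.5) = 2.3514
S = 8 * 2.3514
= 18.81


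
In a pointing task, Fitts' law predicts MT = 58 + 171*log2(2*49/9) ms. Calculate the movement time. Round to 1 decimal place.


MT = 58 + 171 * log2(2*49/9)
2D/W = 10.888889
log2(10.888889) = 3.4448
MT = 58 + 171 * 3.4448
= 647.1 ms


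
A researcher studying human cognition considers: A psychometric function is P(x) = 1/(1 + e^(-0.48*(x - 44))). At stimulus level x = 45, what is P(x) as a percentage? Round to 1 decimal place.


P(x) = 1/(1 + e^(-0.48*(45 - 44)))
Exponent = -0.48 * 1 = -0.48
e^(-0.48) = 0.618783
P = 1/(1 + 0.618783) = 0.617748
Percentage = 61.8


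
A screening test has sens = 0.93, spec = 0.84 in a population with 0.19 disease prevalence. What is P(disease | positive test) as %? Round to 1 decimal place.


PPV = (sens * prev) / (sens * prev + (1-spec) * (1-prev))
Numerator = 0.93 * 0.19 = 0.1767
P(positive and no disease) = (1 - spec) * (1 - prev) = (1 - 0.84) * (1 - 0.19) = 0.1296
Denominator = 0.1767 + 0.1296 = 0.3063
PPV = 0.1767 / 0.3063 = 0.576885
As percentage = 57.7


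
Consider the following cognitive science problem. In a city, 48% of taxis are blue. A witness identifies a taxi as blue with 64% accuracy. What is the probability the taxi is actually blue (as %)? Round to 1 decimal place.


P(blue | says blue) = P(says blue | blue)*P(blue) / [P(says blue | blue)*P(blue) + P(says blue | not blue)*P(not blue)]
Numerator = 0.64 * 0.48 = 0.3072
False identification = 0.36 * 0.52 = 0.1872
P = 0.3072 / (0.3072 + 0.1872)
= 0.3072 / 0.4944
As percentage = 62.1


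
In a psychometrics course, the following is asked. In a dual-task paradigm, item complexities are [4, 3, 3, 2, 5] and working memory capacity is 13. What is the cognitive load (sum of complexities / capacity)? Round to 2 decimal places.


Total complexity = 4 + 3 + 3 + 2 + 5 = 17
Load = total / capacity = 17 / 13
= 1.31


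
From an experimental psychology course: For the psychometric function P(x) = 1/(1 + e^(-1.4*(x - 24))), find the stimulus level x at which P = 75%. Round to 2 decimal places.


At P = 0.75: 0.75 = 1/(1 + e^(-k*(x-x0)))
Solving: e^(-k*(x-x0)) = 1/3
x = x0 + ln(3)/k
ln(3) = 1.0986
x = 24 + 1.0986/1.4
= 24 + 0.7847
= 24.78


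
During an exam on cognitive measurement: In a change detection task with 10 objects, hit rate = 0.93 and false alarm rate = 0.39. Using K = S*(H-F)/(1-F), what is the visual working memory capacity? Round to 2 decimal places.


K = S * (H - F) / (1 - F)
H - F = 0.54
1 - F = 0.61
K = 10 * 0.54 / 0.61
= 8.85


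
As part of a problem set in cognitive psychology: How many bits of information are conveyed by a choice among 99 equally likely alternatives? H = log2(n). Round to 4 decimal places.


H = log2(n)
H = log2(99)
= 6.6294


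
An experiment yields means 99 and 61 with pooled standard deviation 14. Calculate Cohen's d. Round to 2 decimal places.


Cohen's d = (M1 - M2) / S_pooled
= (99 - 61) / 14
= 38 / 14
= 2.71


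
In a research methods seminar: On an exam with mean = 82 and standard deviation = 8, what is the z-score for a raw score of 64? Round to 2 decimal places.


z = (X - mu) / sigma
= (64 - 82) / 8
= -18 / 8
= -2.25


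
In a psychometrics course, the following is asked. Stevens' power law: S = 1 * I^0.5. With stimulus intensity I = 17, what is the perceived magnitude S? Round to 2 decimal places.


S = 1 * 17^0.5
17^0.5 = 4.1231
S = 1 * 4.1231
= 4.12


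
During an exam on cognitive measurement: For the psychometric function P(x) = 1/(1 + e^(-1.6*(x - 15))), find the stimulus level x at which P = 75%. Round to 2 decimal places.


At P = 0.75: 0.75 = 1/(1 + e^(-k*(x-x0)))
Solving: e^(-k*(x-x0)) = 1/3
x = x0 + ln(3)/k
ln(3) = 1.0986
x = 15 + 1.0986/1.6
= 15 + 0.6866
= 15.69


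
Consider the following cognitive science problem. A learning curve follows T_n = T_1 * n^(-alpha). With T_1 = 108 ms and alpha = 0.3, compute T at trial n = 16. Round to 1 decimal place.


T_n = 108 * 16^(-0.3)
16^(-0.3) = 0.435275
T_n = 108 * 0.435275
= 47.0 ms


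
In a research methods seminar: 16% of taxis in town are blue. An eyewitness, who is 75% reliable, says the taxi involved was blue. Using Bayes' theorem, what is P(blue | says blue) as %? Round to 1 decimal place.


P(blue | says blue) = P(says blue | blue)*P(blue) / [P(says blue | blue)*P(blue) + P(says blue | not blue)*P(not blue)]
Numerator = 0.75 * 0.16 = 0.12
False identification = 0.25 * 0.84 = 0.21
P = 0.12 / (0.12 + 0.21)
= 0.12 / 0.33
As percentage = 36.4


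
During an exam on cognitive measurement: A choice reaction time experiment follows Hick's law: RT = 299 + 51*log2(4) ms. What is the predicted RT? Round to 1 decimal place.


RT = 299 + 51 * log2(4)
log2(4) = 2.0
RT = 299 + 51 * 2.0
= 299 + 102.0
= 401.0 ms


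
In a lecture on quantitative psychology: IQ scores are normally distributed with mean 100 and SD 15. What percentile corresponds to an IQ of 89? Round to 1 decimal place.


z = (IQ - mean) / SD
z = (89 - 100) / 15 = -0.7333
Percentile = Phi(-0.7333) * 100
Phi(-0.7333) = 0.231688
= 23.2


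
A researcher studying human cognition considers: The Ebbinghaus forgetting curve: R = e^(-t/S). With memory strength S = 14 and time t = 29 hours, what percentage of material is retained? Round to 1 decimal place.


R = e^(-t/S)
-t/S = -29/14 = -2.071429
R = e^(-2.071429) = 0.126006
Percentage = 0.126006 * 100
= 12.6


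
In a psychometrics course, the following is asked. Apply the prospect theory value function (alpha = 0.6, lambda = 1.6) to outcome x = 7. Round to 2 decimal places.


Since x = 7 >= 0, use v(x) = x^0.6
7^0.6 = 3.2141
v(7) = 3.21


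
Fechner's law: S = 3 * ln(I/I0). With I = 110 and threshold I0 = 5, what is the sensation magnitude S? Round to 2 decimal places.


S = 3 * ln(110/5)
I/I0 = 22.0
ln(22.0) = 3.091
S = 3 * 3.091
= 9.27


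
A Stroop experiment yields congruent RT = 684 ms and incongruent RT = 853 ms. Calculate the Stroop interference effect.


Stroop effect = RT(incongruent) - RT(congruent)
= 853 - 684
= 169 ms


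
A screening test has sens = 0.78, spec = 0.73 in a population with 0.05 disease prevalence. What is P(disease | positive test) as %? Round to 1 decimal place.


PPV = (sens * prev) / (sens * prev + (1-spec) * (1-prev))
Numerator = 0.78 * 0.05 = 0.039
P(positive and no disease) = (1 - spec) * (1 - prev) = (1 - 0.73) * (1 - 0.05) = 0.2565
Denominator = 0.039 + 0.2565 = 0.2955
PPV = 0.039 / 0.2955 = 0.13198
As percentage = 13.2


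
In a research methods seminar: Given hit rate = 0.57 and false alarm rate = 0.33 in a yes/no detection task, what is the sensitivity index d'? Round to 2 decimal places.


d' = z(HR) - z(FAR)
z(0.57) = 0.1764
z(0.33) = -0.4399
d' = 0.1764 - -0.4399
= 0.62


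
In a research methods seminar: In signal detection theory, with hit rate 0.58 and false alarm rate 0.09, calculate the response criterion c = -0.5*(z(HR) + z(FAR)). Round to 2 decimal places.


c = -0.5 * (z(HR) + z(FAR))
z(0.58) = 0.2019
z(0.09) = -1.3408
c = -0.5 * (0.2019 + -1.3408)
= -0.5 * -1.1389
= 0.57


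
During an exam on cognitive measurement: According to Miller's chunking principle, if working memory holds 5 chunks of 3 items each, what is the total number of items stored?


Total items = chunks * items_per_chunk
= 5 * 3
= 15


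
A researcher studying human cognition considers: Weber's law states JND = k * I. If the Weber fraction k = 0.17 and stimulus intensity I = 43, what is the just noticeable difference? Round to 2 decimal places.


JND = k * I
JND = 0.17 * 43
= 7.31


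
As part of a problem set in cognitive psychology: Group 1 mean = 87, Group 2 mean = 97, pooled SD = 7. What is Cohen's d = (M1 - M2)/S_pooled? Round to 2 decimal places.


Cohen's d = (M1 - M2) / S_pooled
= (87 - 97) / 7
= -10 / 7
= -1.43


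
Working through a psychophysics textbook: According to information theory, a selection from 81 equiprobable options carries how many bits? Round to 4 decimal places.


H = log2(n)
H = log2(81)
= 6.3399


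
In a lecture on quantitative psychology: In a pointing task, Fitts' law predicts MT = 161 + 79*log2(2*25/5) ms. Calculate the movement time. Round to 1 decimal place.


MT = 161 + 79 * log2(2*25/5)
2D/W = 10.0
log2(10.0) = 3.3219
MT = 161 + 79 * 3.3219
= 423.4 ms


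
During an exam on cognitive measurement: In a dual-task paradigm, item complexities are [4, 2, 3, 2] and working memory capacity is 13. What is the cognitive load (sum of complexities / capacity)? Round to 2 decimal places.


Total complexity = 4 + 2 + 3 + 2 = 11
Load = total / capacity = 11 / 13
= 0.85


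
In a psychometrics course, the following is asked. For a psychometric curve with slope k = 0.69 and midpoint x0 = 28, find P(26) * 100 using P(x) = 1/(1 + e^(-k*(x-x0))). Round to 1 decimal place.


P(x) = 1/(1 + e^(-0.69*(26 - 28)))
Exponent = -0.69 * -2 = 1.38
e^(1.38) = 3.974902
P = 1/(1 + 3.974902) = 0.201009
Percentage = 20.1


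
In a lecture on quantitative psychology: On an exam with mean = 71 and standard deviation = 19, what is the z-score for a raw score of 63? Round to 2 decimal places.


z = (X - mu) / sigma
= (63 - 71) / 19
= -8 / 19
= -0.42


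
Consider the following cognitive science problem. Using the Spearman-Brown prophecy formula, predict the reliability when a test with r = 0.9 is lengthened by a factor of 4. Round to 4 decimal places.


r_new = n*r / (1 + (n-1)*r)
Numerator = 4 * 0.9 = 3.6
Denominator = 1 + 3 * 0.9 = 3.7
r_new = 3.6 / 3.7
= 0.9730


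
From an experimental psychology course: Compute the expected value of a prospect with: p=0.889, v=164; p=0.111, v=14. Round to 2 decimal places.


EU = sum(p_i * v_i)
0.889 * 164 = 145.796
0.111 * 14 = 1.554
EU = 145.796 + 1.554
= 147.35


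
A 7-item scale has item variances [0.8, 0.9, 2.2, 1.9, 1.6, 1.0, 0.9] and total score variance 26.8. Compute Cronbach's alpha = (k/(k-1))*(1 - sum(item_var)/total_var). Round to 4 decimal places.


alpha = (k/(k-1)) * (1 - sum(s_i^2)/s_total^2)
sum(item variances) = 9.3
k/(k-1) = 7/6 = 1.166667
1 - 9.3/26.8 = 1 - 0.347015 = 0.652985
alpha = 1.166667 * 0.652985
= 0.7618


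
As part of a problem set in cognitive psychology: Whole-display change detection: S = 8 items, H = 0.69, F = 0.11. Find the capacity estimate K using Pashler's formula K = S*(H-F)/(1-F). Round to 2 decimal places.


K = S * (H - F) / (1 - F)
H - F = 0.58
1 - F = 0.89
K = 8 * 0.58 / 0.89
= 5.21


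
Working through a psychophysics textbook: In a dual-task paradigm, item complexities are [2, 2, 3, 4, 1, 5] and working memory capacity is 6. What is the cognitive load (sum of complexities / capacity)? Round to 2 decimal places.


Total complexity = 2 + 2 + 3 + 4 + 1 + 5 = 17
Load = total / capacity = 17 / 6
= 2.83


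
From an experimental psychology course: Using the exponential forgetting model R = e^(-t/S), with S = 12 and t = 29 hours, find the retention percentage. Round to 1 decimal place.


R = e^(-t/S)
-t/S = -29/12 = -2.416667
R = e^(-2.416667) = 0.089218
Percentage = 0.089218 * 100
= 8.9


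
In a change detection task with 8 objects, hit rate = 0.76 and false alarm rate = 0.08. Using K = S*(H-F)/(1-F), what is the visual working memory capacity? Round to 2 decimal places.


K = S * (H - F) / (1 - F)
H - F = 0.68
1 - F = 0.92
K = 8 * 0.68 / 0.92
= 5.91


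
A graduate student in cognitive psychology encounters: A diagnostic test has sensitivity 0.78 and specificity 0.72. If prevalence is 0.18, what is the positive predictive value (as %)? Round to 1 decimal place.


PPV = (sens * prev) / (sens * prev + (1-spec) * (1-prev))
Numerator = 0.78 * 0.18 = 0.1404
P(positive and no disease) = (1 - spec) * (1 - prev) = (1 - 0.72) * (1 - 0.18) = 0.2296
Denominator = 0.1404 + 0.2296 = 0.37
PPV = 0.1404 / 0.37 = 0.379459
As percentage = 37.9


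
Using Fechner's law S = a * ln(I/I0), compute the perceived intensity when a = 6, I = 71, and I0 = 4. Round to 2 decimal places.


S = 6 * ln(71/4)
I/I0 = 17.75
ln(17.75) = 2.8764
S = 6 * 2.8764
= 17.26


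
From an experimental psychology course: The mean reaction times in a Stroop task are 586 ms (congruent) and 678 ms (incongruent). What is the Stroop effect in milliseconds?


Stroop effect = RT(incongruent) - RT(congruent)
= 678 - 586
= 92 ms


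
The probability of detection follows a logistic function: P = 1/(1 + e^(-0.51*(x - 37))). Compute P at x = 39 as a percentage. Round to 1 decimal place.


P(x) = 1/(1 + e^(-0.51*(39 - 37)))
Exponent = -0.51 * 2 = -1.02
e^(-1.02) = 0.360595
P = 1/(1 + 0.360595) = 0.734973
Percentage = 73.5


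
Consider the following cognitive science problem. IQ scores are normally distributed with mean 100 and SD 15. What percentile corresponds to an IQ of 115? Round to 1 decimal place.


z = (IQ - mean) / SD
z = (115 - 100) / 15 = 1.0
Percentile = Phi(1.0) * 100
Phi(1.0) = 0.841345
= 84.1


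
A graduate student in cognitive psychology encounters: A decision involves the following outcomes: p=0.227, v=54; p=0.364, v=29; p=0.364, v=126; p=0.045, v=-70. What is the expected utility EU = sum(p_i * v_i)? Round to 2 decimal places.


EU = sum(p_i * v_i)
0.227 * 54 = 12.258
0.364 * 29 = 10.556
0.364 * 126 = 45.864
0.045 * -70 = -3.15
EU = 12.258 + 10.556 + 45.864 + -3.15
= 65.53


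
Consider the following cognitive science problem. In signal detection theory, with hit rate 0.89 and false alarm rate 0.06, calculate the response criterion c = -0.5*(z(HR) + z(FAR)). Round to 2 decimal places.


c = -0.5 * (z(HR) + z(FAR))
z(0.89) = 1.2265
z(0.06) = -1.5548
c = -0.5 * (1.2265 + -1.5548)
= -0.5 * -0.3283
= 0.16


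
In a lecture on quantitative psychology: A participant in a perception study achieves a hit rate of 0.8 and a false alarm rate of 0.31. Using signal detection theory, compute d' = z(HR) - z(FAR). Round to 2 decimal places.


d' = z(HR) - z(FAR)
z(0.8) = 0.8416
z(0.31) = -0.4959
d' = 0.8416 - -0.4959
= 1.34


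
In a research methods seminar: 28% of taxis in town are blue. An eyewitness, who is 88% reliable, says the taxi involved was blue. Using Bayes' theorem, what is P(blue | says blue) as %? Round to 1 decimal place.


P(blue | says blue) = P(says blue | blue)*P(blue) / [P(says blue | blue)*P(blue) + P(says blue | not blue)*P(not blue)]
Numerator = 0.88 * 0.28 = 0.2464
False identification = 0.12 * 0.72 = 0.0864
P = 0.2464 / (0.2464 + 0.0864)
= 0.2464 / 0.3328
As percentage = 74.0


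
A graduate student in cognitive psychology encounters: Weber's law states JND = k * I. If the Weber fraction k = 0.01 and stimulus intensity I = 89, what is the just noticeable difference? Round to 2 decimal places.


JND = k * I
JND = 0.01 * 89
= 0.89


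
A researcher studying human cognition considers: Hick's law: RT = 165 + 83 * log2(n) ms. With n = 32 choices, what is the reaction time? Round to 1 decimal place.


RT = 165 + 83 * log2(32)
log2(32) = 5.0
RT = 165 + 83 * 5.0
= 165 + 415.0
= 580.0 ms


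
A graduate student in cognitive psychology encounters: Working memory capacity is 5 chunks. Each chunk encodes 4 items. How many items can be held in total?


Total items = chunks * items_per_chunk
= 5 * 4
= 20


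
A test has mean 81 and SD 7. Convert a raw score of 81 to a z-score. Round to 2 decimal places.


z = (X - mu) / sigma
= (81 - 81) / 7
= 0 / 7
= 0.00


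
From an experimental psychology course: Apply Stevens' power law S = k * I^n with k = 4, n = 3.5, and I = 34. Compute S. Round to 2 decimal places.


S = 4 * 34^3.5
34^3.5 = 229179.7333
S = 4 * 229179.7333
= 916718.93


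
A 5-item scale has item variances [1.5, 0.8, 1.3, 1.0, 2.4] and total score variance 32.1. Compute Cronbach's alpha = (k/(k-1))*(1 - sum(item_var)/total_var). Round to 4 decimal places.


alpha = (k/(k-1)) * (1 - sum(s_i^2)/s_total^2)
sum(item variances) = 7.0
k/(k-1) = 5/4 = 1.25
1 - 7.0/32.1 = 1 - 0.218069 = 0.781931
alpha = 1.25 * 0.781931
= 0.9774


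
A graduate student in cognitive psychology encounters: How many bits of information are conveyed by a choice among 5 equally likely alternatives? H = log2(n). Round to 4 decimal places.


H = log2(n)
H = log2(5)
= 2.3219


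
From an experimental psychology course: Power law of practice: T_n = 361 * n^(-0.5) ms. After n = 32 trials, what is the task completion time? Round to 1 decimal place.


T_n = 361 * 32^(-0.5)
32^(-0.5) = 0.176777
T_n = 361 * 0.176777
= 63.8 ms


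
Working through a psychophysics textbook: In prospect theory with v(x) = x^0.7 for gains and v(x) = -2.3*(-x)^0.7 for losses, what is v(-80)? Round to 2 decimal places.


Since x = -80 < 0, use v(x) = -lambda*(-x)^alpha
(-x) = 80
80^0.7 = 21.4864
v(-80) = -2.3 * 21.4864
= -49.42


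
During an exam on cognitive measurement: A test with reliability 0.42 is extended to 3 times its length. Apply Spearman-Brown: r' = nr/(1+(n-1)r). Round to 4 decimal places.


r_new = n*r / (1 + (n-1)*r)
Numerator = 3 * 0.42 = 1.26
Denominator = 1 + 2 * 0.42 = 1.84
r_new = 1.26 / 1.84
= 0.6848


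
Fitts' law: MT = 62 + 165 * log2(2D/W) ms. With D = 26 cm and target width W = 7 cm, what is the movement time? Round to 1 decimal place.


MT = 62 + 165 * log2(2*26/7)
2D/W = 7.428571
log2(7.428571) = 2.8931
MT = 62 + 165 * 2.8931
= 539.4 ms


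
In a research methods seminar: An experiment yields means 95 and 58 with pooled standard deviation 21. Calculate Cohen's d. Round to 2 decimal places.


Cohen's d = (M1 - M2) / S_pooled
= (95 - 58) / 21
= 37 / 21
= 1.76


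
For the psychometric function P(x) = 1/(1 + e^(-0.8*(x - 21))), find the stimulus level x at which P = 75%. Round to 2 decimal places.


At P = 0.75: 0.75 = 1/(1 + e^(-k*(x-x0)))
Solving: e^(-k*(x-x0)) = 1/3
x = x0 + ln(3)/k
ln(3) = 1.0986
x = 21 + 1.0986/0.8
= 21 + 1.3732
= 22.37


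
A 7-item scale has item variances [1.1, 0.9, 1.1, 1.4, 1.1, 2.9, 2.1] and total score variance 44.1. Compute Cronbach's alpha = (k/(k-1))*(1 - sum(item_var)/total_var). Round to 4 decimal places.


alpha = (k/(k-1)) * (1 - sum(s_i^2)/s_total^2)
sum(item variances) = 10.6
k/(k-1) = 7/6 = 1.166667
1 - 10.6/44.1 = 1 - 0.240363 = 0.759637
alpha = 1.166667 * 0.759637
= 0.8862


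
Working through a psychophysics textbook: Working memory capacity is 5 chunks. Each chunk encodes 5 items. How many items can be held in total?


Total items = chunks * items_per_chunk
= 5 * 5
= 25


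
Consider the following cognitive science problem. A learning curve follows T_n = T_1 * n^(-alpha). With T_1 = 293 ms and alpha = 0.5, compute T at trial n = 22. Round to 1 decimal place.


T_n = 293 * 22^(-0.5)
22^(-0.5) = 0.213201
T_n = 293 * 0.213201
= 62.5 ms


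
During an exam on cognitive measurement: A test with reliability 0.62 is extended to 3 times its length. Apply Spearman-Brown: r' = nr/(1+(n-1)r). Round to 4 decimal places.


r_new = n*r / (1 + (n-1)*r)
Numerator = 3 * 0.62 = 1.86
Denominator = 1 + 2 * 0.62 = 2.24
r_new = 1.86 / 2.24
= 0.8304


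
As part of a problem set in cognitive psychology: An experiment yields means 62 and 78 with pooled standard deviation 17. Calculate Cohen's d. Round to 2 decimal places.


Cohen's d = (M1 - M2) / S_pooled
= (62 - 78) / 17
= -16 / 17
= -0.94


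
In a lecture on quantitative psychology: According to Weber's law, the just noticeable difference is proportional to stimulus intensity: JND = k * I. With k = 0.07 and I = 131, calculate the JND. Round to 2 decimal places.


JND = k * I
JND = 0.07 * 131
= 9.17


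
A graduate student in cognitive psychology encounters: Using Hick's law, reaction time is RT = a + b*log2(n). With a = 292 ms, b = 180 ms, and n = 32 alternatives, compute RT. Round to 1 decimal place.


RT = 292 + 180 * log2(32)
log2(32) = 5.0
RT = 292 + 180 * 5.0
= 292 + 900.0
= 1192.0 ms


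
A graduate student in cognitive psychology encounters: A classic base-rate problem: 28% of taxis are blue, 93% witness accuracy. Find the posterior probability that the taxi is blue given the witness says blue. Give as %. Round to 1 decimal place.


P(blue | says blue) = P(says blue | blue)*P(blue) / [P(says blue | blue)*P(blue) + P(says blue | not blue)*P(not blue)]
Numerator = 0.93 * 0.28 = 0.2604
False identification = 0.07 * 0.72 = 0.0504
P = 0.2604 / (0.2604 + 0.0504)
= 0.2604 / 0.3108
As percentage = 83.8


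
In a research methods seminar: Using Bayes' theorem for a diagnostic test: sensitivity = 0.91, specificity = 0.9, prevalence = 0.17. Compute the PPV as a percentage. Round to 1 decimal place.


PPV = (sens * prev) / (sens * prev + (1-spec) * (1-prev))
Numerator = 0.91 * 0.17 = 0.1547
P(positive and no disease) = (1 - spec) * (1 - prev) = (1 - 0.9) * (1 - 0.17) = 0.083
Denominator = 0.1547 + 0.083 = 0.2377
PPV = 0.1547 / 0.2377 = 0.65082
As percentage = 65.1


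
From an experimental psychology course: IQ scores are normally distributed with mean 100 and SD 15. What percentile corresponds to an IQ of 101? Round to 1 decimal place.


z = (IQ - mean) / SD
z = (101 - 100) / 15 = 0.0667
Percentile = Phi(0.0667) * 100
Phi(0.0667) = 0.52659
= 52.7


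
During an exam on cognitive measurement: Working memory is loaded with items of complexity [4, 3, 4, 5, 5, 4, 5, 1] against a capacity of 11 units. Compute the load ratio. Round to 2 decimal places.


Total complexity = 4 + 3 + 4 + 5 + 5 + 4 + 5 + 1 = 31
Load = total / capacity = 31 / 11
= 2.82


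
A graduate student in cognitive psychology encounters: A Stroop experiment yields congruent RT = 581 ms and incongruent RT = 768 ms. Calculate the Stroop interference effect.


Stroop effect = RT(incongruent) - RT(congruent)
= 768 - 581
= 187 ms


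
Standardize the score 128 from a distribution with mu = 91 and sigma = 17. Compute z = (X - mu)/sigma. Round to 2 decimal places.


z = (X - mu) / sigma
= (128 - 91) / 17
= 37 / 17
= 2.18


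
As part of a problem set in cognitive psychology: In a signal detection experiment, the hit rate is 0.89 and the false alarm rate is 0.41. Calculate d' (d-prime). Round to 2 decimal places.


d' = z(HR) - z(FAR)
z(0.89) = 1.2265
z(0.41) = -0.2275
d' = 1.2265 - -0.2275
= 1.45


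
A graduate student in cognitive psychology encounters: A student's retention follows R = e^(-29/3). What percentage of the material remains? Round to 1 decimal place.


R = e^(-t/S)
-t/S = -29/3 = -9.666667
R = e^(-9.666667) = 6.3e-05
Percentage = 6.3e-05 * 100
= 0.0


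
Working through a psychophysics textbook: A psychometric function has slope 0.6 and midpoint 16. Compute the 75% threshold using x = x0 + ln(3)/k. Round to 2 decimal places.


At P = 0.75: 0.75 = 1/(1 + e^(-k*(x-x0)))
Solving: e^(-k*(x-x0)) = 1/3
x = x0 + ln(3)/k
ln(3) = 1.0986
x = 16 + 1.0986/0.6
= 16 + 1.831
= 17.83


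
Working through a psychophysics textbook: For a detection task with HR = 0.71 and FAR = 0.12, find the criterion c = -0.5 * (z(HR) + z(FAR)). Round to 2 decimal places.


c = -0.5 * (z(HR) + z(FAR))
z(0.71) = 0.5534
z(0.12) = -1.175
c = -0.5 * (0.5534 + -1.175)
= -0.5 * -0.6216
= 0.31


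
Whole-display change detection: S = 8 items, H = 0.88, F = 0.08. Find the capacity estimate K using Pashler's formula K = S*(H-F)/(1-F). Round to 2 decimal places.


K = S * (H - F) / (1 - F)
H - F = 0.8
1 - F = 0.92
K = 8 * 0.8 / 0.92
= 6.96


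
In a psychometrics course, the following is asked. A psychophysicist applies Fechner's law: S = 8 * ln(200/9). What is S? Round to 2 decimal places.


S = 8 * ln(200/9)
I/I0 = 22.222222
ln(22.222222) = 3.1011
S = 8 * 3.1011
= 24.81


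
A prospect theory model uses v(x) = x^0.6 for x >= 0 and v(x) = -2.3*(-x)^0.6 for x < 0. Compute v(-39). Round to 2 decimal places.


Since x = -39 < 0, use v(x) = -lambda*(-x)^alpha
(-x) = 39
39^0.6 = 9.0082
v(-39) = -2.3 * 9.0082
= -20.72


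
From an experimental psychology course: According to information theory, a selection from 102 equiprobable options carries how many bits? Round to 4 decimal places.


H = log2(n)
H = log2(102)
= 6.6724


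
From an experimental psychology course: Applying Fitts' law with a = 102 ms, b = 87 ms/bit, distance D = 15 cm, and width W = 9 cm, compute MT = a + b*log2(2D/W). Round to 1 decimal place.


MT = 102 + 87 * log2(2*15/9)
2D/W = 3.333333
log2(3.333333) = 1.737
MT = 102 + 87 * 1.737
= 253.1 ms


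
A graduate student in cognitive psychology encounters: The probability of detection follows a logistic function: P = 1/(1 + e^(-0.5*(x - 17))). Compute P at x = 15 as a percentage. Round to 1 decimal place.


P(x) = 1/(1 + e^(-0.5*(15 - 17)))
Exponent = -0.5 * -2 = 1.0
e^(1.0) = 2.718282
P = 1/(1 + 2.718282) = 0.268941
Percentage = 26.9


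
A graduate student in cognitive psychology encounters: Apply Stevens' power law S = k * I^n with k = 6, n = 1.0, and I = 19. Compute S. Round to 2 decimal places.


S = 6 * 19^1.0
19^1.0 = 19.0
S = 6 * 19.0
= 114.00


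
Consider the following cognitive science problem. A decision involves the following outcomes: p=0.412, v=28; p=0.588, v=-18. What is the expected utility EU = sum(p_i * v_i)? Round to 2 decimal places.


EU = sum(p_i * v_i)
0.412 * 28 = 11.536
0.588 * -18 = -10.584
EU = 11.536 + -10.584
= 0.95


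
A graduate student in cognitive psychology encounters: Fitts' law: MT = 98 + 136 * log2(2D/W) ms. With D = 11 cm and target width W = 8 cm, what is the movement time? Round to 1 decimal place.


MT = 98 + 136 * log2(2*11/8)
2D/W = 2.75
log2(2.75) = 1.4594
MT = 98 + 136 * 1.4594
= 296.5 ms


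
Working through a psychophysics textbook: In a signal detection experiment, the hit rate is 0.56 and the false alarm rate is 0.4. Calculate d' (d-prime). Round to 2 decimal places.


d' = z(HR) - z(FAR)
z(0.56) = 0.151
z(0.4) = -0.2533
d' = 0.151 - -0.2533
= 0.40


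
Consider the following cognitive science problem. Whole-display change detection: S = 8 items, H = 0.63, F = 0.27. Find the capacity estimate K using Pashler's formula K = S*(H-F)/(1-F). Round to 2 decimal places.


K = S * (H - F) / (1 - F)
H - F = 0.36
1 - F = 0.73
K = 8 * 0.36 / 0.73
= 3.95


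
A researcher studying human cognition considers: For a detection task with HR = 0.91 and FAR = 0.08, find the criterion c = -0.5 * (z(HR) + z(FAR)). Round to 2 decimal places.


c = -0.5 * (z(HR) + z(FAR))
z(0.91) = 1.3408
z(0.08) = -1.4051
c = -0.5 * (1.3408 + -1.4051)
= -0.5 * -0.0643
= 0.03


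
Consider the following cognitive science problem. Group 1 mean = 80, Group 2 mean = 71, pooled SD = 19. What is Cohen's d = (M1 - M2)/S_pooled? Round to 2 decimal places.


Cohen's d = (M1 - M2) / S_pooled
= (80 - 71) / 19
= 9 / 19
= 0.47


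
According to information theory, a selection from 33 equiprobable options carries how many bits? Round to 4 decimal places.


H = log2(n)
H = log2(33)
= 5.0444


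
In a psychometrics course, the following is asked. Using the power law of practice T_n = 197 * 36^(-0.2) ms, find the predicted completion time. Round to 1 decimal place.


T_n = 197 * 36^(-0.2)
36^(-0.2) = 0.488359
T_n = 197 * 0.488359
= 96.2 ms


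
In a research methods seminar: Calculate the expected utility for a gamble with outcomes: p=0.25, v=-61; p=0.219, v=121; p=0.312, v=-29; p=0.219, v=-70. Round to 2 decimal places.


EU = sum(p_i * v_i)
0.25 * -61 = -15.25
0.219 * 121 = 26.499
0.312 * -29 = -9.048
0.219 * -70 = -15.33
EU = -15.25 + 26.499 + -9.048 + -15.33
= -13.13


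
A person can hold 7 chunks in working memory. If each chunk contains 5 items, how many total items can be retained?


Total items = chunks * items_per_chunk
= 7 * 5
= 35


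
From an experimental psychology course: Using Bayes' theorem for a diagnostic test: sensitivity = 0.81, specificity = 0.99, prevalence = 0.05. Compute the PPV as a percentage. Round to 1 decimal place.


PPV = (sens * prev) / (sens * prev + (1-spec) * (1-prev))
Numerator = 0.81 * 0.05 = 0.0405
P(positive and no disease) = (1 - spec) * (1 - prev) = (1 - 0.99) * (1 - 0.05) = 0.0095
Denominator = 0.0405 + 0.0095 = 0.05
PPV = 0.0405 / 0.05 = 0.81
As percentage = 81.0


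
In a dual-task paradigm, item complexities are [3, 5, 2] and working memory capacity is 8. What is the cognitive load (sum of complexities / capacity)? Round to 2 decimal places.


Total complexity = 3 + 5 + 2 = 10
Load = total / capacity = 10 / 8
= 1.25


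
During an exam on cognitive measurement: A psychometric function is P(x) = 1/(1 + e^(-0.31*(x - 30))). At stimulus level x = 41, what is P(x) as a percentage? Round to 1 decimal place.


P(x) = 1/(1 + e^(-0.31*(41 - 30)))
Exponent = -0.31 * 11 = -3.41
e^(-3.41) = 0.033041
P = 1/(1 + 0.033041) = 0.968016
Percentage = 96.8


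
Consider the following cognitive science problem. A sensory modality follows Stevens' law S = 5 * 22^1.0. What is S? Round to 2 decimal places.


S = 5 * 22^1.0
22^1.0 = 22.0
S = 5 * 22.0
= 110.00


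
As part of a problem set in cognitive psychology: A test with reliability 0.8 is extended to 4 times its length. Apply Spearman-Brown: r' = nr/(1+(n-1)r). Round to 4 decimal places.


r_new = n*r / (1 + (n-1)*r)
Numerator = 4 * 0.8 = 3.2
Denominator = 1 + 3 * 0.8 = 3.4
r_new = 3.2 / 3.4
= 0.9412


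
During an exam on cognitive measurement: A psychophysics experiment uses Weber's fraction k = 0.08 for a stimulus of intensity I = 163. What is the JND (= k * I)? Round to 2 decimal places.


JND = k * I
JND = 0.08 * 163
= 13.04


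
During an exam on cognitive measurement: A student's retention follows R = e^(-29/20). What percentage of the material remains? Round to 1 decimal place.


R = e^(-t/S)
-t/S = -29/20 = -1.45
R = e^(-1.45) = 0.23457
Percentage = 0.23457 * 100
= 23.5


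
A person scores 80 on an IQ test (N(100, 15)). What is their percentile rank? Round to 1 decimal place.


z = (IQ - mean) / SD
z = (80 - 100) / 15 = -1.3333
Percentile = Phi(-1.3333) * 100
Phi(-1.3333) = 0.091217
= 9.1


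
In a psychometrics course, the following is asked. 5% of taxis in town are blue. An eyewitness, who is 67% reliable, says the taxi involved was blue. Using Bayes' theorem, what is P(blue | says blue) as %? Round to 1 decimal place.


P(blue | says blue) = P(says blue | blue)*P(blue) / [P(says blue | blue)*P(blue) + P(says blue | not blue)*P(not blue)]
Numerator = 0.67 * 0.05 = 0.0335
False identification = 0.33 * 0.95 = 0.3135
P = 0.0335 / (0.0335 + 0.3135)
= 0.0335 / 0.347
As percentage = 9.7


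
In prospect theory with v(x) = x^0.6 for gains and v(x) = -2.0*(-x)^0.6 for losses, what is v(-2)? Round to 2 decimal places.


Since x = -2 < 0, use v(x) = -lambda*(-x)^alpha
(-x) = 2
2^0.6 = 1.5157
v(-2) = -2.0 * 1.5157
= -3.03


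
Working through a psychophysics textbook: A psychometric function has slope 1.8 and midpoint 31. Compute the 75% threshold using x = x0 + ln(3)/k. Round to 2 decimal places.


At P = 0.75: 0.75 = 1/(1 + e^(-k*(x-x0)))
Solving: e^(-k*(x-x0)) = 1/3
x = x0 + ln(3)/k
ln(3) = 1.0986
x = 31 + 1.0986/1.8
= 31 + 0.6103
= 31.61


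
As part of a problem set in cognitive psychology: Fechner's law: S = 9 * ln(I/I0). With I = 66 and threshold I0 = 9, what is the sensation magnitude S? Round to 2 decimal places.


S = 9 * ln(66/9)
I/I0 = 7.333333
ln(7.333333) = 1.9924
S = 9 * 1.9924
= 17.93


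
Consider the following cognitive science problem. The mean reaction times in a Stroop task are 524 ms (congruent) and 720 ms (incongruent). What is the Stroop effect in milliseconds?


Stroop effect = RT(incongruent) - RT(congruent)
= 720 - 524
= 196 ms


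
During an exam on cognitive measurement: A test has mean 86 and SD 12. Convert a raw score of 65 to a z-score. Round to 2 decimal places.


z = (X - mu) / sigma
= (65 - 86) / 12
= -21 / 12
= -1.75


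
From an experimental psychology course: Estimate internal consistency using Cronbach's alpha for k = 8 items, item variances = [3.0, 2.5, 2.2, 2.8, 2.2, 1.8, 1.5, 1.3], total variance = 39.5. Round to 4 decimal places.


alpha = (k/(k-1)) * (1 - sum(s_i^2)/s_total^2)
sum(item variances) = 17.3
k/(k-1) = 8/7 = 1.142857
1 - 17.3/39.5 = 1 - 0.437975 = 0.562025
alpha = 1.142857 * 0.562025
= 0.6423


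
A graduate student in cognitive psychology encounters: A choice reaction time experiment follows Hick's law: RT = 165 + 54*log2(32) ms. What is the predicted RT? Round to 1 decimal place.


RT = 165 + 54 * log2(32)
log2(32) = 5.0
RT = 165 + 54 * 5.0
= 165 + 270.0
= 435.0 ms


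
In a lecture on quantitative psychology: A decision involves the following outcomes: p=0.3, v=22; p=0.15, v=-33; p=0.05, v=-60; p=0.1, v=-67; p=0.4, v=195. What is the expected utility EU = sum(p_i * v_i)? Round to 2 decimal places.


EU = sum(p_i * v_i)
0.3 * 22 = 6.6
0.15 * -33 = -4.95
0.05 * -60 = -3.0
0.1 * -67 = -6.7
0.4 * 195 = 78.0
EU = 6.6 + -4.95 + -3.0 + -6.7 + 78.0
= 69.95


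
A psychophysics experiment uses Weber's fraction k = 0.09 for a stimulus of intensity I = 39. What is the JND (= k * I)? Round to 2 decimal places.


JND = k * I
JND = 0.09 * 39
= 3.51


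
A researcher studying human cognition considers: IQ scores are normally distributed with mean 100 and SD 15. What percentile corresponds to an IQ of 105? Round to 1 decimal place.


z = (IQ - mean) / SD
z = (105 - 100) / 15 = 0.3333
Percentile = Phi(0.3333) * 100
Phi(0.3333) = 0.630546
= 63.1


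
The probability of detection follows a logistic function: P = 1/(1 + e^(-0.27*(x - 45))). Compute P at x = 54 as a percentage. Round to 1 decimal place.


P(x) = 1/(1 + e^(-0.27*(54 - 45)))
Exponent = -0.27 * 9 = -2.43
e^(-2.43) = 0.088037
P = 1/(1 + 0.088037) = 0.919086
Percentage = 91.9


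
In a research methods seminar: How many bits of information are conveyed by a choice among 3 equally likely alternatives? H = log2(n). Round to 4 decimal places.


H = log2(n)
H = log2(3)
= 1.5850


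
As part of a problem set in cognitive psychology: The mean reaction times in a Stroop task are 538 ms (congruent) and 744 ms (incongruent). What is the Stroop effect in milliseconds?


Stroop effect = RT(incongruent) - RT(congruent)
= 744 - 538
= 206 ms


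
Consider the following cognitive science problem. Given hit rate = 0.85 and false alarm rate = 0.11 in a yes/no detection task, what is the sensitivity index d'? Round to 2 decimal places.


d' = z(HR) - z(FAR)
z(0.85) = 1.0364
z(0.11) = -1.2265
d' = 1.0364 - -1.2265
= 2.26


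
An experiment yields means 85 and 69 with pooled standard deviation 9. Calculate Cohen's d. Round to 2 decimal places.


Cohen's d = (M1 - M2) / S_pooled
= (85 - 69) / 9
= 16 / 9
= 1.78


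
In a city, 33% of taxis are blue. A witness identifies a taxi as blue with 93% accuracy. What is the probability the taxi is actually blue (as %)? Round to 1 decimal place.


P(blue | says blue) = P(says blue | blue)*P(blue) / [P(says blue | blue)*P(blue) + P(says blue | not blue)*P(not blue)]
Numerator = 0.93 * 0.33 = 0.3069
False identification = 0.07 * 0.67 = 0.0469
P = 0.3069 / (0.3069 + 0.0469)
= 0.3069 / 0.3538
As percentage = 86.7


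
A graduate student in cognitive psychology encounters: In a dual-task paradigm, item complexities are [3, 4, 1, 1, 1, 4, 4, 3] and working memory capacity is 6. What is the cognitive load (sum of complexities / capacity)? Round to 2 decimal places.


Total complexity = 3 + 4 + 1 + 1 + 1 + 4 + 4 + 3 = 21
Load = total / capacity = 21 / 6
= 3.50


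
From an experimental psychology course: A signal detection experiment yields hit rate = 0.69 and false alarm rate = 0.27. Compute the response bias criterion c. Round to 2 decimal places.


c = -0.5 * (z(HR) + z(FAR))
z(0.69) = 0.4959
z(0.27) = -0.6128
c = -0.5 * (0.4959 + -0.6128)
= -0.5 * -0.1169
= 0.06


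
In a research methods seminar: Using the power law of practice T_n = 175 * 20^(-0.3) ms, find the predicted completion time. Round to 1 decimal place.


T_n = 175 * 20^(-0.3)
20^(-0.3) = 0.407091
T_n = 175 * 0.407091
= 71.2 ms


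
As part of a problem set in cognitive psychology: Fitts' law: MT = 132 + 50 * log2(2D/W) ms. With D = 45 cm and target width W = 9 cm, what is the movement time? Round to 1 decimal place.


MT = 132 + 50 * log2(2*45/9)
2D/W = 10.0
log2(10.0) = 3.3219
MT = 132 + 50 * 3.3219
= 298.1 ms


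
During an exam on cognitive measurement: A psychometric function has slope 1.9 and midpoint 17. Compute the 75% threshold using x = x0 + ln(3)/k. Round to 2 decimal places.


At P = 0.75: 0.75 = 1/(1 + e^(-k*(x-x0)))
Solving: e^(-k*(x-x0)) = 1/3
x = x0 + ln(3)/k
ln(3) = 1.0986
x = 17 + 1.0986/1.9
= 17 + 0.5782
= 17.58


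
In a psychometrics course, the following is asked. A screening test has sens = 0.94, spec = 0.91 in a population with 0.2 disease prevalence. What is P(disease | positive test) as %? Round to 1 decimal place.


PPV = (sens * prev) / (sens * prev + (1-spec) * (1-prev))
Numerator = 0.94 * 0.2 = 0.188
P(positive and no disease) = (1 - spec) * (1 - prev) = (1 - 0.91) * (1 - 0.2) = 0.072
Denominator = 0.188 + 0.072 = 0.26
PPV = 0.188 / 0.26 = 0.723077
As percentage = 72.3


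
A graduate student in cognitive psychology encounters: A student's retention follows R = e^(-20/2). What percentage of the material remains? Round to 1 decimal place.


R = e^(-t/S)
-t/S = -20/2 = -10.0
R = e^(-10.0) = 4.5e-05
Percentage = 4.5e-05 * 100
= 0.0


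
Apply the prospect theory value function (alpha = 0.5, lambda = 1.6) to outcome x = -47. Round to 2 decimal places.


Since x = -47 < 0, use v(x) = -lambda*(-x)^alpha
(-x) = 47
47^0.5 = 6.8557
v(-47) = -1.6 * 6.8557
= -10.97


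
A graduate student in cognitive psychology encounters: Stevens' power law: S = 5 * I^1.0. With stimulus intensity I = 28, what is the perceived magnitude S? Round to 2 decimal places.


S = 5 * 28^1.0
28^1.0 = 28.0
S = 5 * 28.0
= 140.00


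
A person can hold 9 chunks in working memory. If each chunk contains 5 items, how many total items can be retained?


Total items = chunks * items_per_chunk
= 9 * 5
= 45


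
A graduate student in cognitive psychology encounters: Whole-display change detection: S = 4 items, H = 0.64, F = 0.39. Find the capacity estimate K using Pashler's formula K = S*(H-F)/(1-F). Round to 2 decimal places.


K = S * (H - F) / (1 - F)
H - F = 0.25
1 - F = 0.61
K = 4 * 0.25 / 0.61
= 1.64


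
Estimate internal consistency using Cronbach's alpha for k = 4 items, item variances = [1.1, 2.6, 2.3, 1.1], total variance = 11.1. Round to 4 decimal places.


alpha = (k/(k-1)) * (1 - sum(s_i^2)/s_total^2)
sum(item variances) = 7.1
k/(k-1) = 4/3 = 1.333333
1 - 7.1/11.1 = 1 - 0.63964 = 0.36036
alpha = 1.333333 * 0.36036
= 0.4805


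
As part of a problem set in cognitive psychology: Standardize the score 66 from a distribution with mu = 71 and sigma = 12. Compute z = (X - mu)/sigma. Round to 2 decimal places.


z = (X - mu) / sigma
= (66 - 71) / 12
= -5 / 12
= -0.42


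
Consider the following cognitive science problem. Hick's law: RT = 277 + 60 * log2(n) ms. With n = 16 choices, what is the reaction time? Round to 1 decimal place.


RT = 277 + 60 * log2(16)
log2(16) = 4.0
RT = 277 + 60 * 4.0
= 277 + 240.0
= 517.0 ms


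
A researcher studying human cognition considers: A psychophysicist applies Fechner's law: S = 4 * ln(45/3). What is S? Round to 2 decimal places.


S = 4 * ln(45/3)
I/I0 = 15.0
ln(15.0) = 2.7081
S = 4 * 2.7081
= 10.83


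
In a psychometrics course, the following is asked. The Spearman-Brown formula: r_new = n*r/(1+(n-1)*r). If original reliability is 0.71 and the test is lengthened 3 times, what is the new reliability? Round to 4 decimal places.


r_new = n*r / (1 + (n-1)*r)
Numerator = 3 * 0.71 = 2.13
Denominator = 1 + 2 * 0.71 = 2.42
r_new = 2.13 / 2.42
= 0.8802
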